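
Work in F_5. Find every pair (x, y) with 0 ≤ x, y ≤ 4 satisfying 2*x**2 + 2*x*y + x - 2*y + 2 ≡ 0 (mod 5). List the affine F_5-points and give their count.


Affine F_5-points: {(0, 1), (1, 0), (1, 1), (1, 2), (1, 3), (1, 4), (2, 4), (3, 3), (4, 2)}; count = 9.

For each of the 25 pairs (x, y) ∈ F_5², evaluate f(x, y) mod 5. Record the zeros.
  x = 0: [0↦2, 1↦0, 2↦3, 3↦1, 4↦4]  zeros at y ∈ {1}
  x = 1: [0↦0, 1↦0, 2↦0, 3↦0, 4↦0]  zeros at y ∈ {0, 1, 2, 3, 4}
  x = 2: [0↦2, 1↦4, 2↦1, 3↦3, 4↦0]  zeros at y ∈ {4}
  x = 3: [0↦3, 1↦2, 2↦1, 3↦0, 4↦4]  zeros at y ∈ {3}
  x = 4: [0↦3, 1↦4, 2↦0, 3↦1, 4↦2]  zeros at y ∈ {2}
Collecting zeros: affine points = {(0, 1), (1, 0), (1, 1), (1, 2), (1, 3), (1, 4), (2, 4), (3, 3), (4, 2)}.
Total count |C(F_5)_aff| = 9.


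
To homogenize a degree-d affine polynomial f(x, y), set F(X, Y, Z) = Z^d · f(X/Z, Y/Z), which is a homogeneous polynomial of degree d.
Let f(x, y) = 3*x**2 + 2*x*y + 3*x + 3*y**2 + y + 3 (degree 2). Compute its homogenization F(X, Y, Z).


F(X, Y, Z) = 3*X**2 + 2*X*Y + 3*X*Z + 3*Y**2 + Y*Z + 3*Z**2

deg(f) = 2.
Substitute x = X/Z, y = Y/Z into f, then multiply by Z^2.
  monomial 3·x^2·y^0 ↦ 3·X^2·Y^0·Z^0.
  monomial 2·x^1·y^1 ↦ 2·X^1·Y^1·Z^0.
  monomial 3·x^1·y^0 ↦ 3·X^1·Y^0·Z^1.
  monomial 3·x^0·y^2 ↦ 3·X^0·Y^2·Z^0.
  monomial 1·x^0·y^1 ↦ 1·X^0·Y^1·Z^1.
  monomial 3·x^0·y^0 ↦ 3·X^0·Y^0·Z^2.
Collecting: F(X, Y, Z) = 3*X**2 + 2*X*Y + 3*X*Z + 3*Y**2 + Y*Z + 3*Z**2.


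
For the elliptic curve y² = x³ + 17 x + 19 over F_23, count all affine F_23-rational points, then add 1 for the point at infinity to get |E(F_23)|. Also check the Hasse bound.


Affine points = {(4, 6), (4, 17), (8, 0), (9, 2), (9, 21), (10, 4), (10, 19), (17, 0), (18, 4), (18, 19), (19, 5), (19, 18), (21, 0), (22, 1), (22, 22)}; affine count = 15; |E(F_23)| = 16.

Discriminant check: Δ ∝ 4a³ + 27b² = 4·17³ + 27·19² = 4·4913 + 27·361 ≡ 5 (mod 23). Nonzero ⇒ E is nonsingular.
For each x ∈ F_23, compute rhs = x³ + 17·x + 19 mod 23, then count y ∈ F_23 with y² ≡ rhs.
  x = 0: rhs = 19, matching y values: none (0 points).
  x = 1: rhs = 14, matching y values: none (0 points).
  x = 2: rhs = 15, matching y values: none (0 points).
  x = 3: rhs = 5, matching y values: none (0 points).
  x = 4: rhs = 13, matching y values: 6, 17 (2 points).
  x = 5: rhs = 22, matching y values: none (0 points).
  x = 6: rhs = 15, matching y values: none (0 points).
  x = 7: rhs = 21, matching y values: none (0 points).
  x = 8: rhs = 0, matching y values: 0 (1 points).
  x = 9: rhs = 4, matching y values: 2, 21 (2 points).
  x = 10: rhs = 16, matching y values: 4, 19 (2 points).
  x = 11: rhs = 19, matching y values: none (0 points).
  x = 12: rhs = 19, matching y values: none (0 points).
  x = 13: rhs = 22, matching y values: none (0 points).
  x = 14: rhs = 11, matching y values: none (0 points).
  x = 15: rhs = 15, matching y values: none (0 points).
  x = 16: rhs = 17, matching y values: none (0 points).
  x = 17: rhs = 0, matching y values: 0 (1 points).
  x = 18: rhs = 16, matching y values: 4, 19 (2 points).
  x = 19: rhs = 2, matching y values: 5, 18 (2 points).
  x = 20: rhs = 10, matching y values: none (0 points).
  x = 21: rhs = 0, matching y values: 0 (1 points).
  x = 22: rhs = 1, matching y values: 1, 22 (2 points).
Total affine count: 15.
Full point count |E(F_23)| = 15 + 1 = 16.
Hasse bound: |16 − (23+1)| = |-8| = 8 ≤ 2√23 ≈ 9.5917 ✓.


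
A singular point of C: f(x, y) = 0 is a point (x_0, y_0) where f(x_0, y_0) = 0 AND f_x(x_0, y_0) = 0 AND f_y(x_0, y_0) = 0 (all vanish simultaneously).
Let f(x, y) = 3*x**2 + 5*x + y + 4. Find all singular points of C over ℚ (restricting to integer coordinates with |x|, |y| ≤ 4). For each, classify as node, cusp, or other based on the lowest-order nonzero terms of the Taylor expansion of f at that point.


No singular points in the scanned grid; C is smooth there.

Compute partial derivatives:
  f_x = 6*x + 5.
  f_y = 1.
f_y = 1 is a nonzero constant, so f_y never vanishes: no point (x, y) can satisfy f = f_x = f_y = 0. In particular no (x, y) ∈ {−4, ..., 4}² is singular; the curve is smooth.


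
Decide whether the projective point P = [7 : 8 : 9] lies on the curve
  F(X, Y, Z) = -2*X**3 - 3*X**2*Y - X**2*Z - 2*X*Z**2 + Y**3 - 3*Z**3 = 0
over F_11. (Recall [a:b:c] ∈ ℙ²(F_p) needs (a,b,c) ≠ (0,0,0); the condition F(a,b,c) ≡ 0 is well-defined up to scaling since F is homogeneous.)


F(7,8,9) ≡ 3 (mod 11); P is NOT on the curve.

Evaluate F(7, 8, 9) term-by-term (mod 11).
  -2*X**3 ↦ -2·343·1·1 = -686
  -3*X**2*Y ↦ -3·49·8·1 = -1176
  -X**2*Z ↦ -1·49·1·9 = -441
  -2*X*Z**2 ↦ -2·7·1·81 = -1134
  Y**3 ↦ 1·1·512·1 = 512
  -3*Z**3 ↦ -3·1·1·729 = -2187
Sum: F(7, 8, 9) = (-686) + (-1176) + (-441) + (-1134) + (512) + (-2187) = -5112.
Reducing mod 11: -5112 ≡ 3 (mod 11).
Since F(a, b, c) ≡ 3 ≠ 0 (mod 11), P does NOT lie on the curve.


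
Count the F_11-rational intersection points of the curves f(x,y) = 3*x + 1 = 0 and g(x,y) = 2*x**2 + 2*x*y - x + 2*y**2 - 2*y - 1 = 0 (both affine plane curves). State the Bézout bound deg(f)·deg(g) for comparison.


Common zeros: ∅; count = 0; Bézout bound = 2.

deg(f) = 1, deg(g) = 2, so Bézout bound = 2.
Scan x ∈ F_11. For each x, list the y ∈ F_11 with f(x, y) ≡ 0 and those with g(x, y) ≡ 0 (mod 11); the common zeros in that column are the intersection.
  x = 0: f ≡ 0 at y ∈ ∅; g ≡ 0 at y ∈ {3, 9}; common: ∅.
  x = 1: f ≡ 0 at y ∈ ∅; g ≡ 0 at y ∈ {0}; common: ∅.
  x = 2: f ≡ 0 at y ∈ ∅; g ≡ 0 at y ∈ ∅; common: ∅.
  x = 3: f ≡ 0 at y ∈ ∅; g ≡ 0 at y ∈ {3, 6}; common: ∅.
  x = 4: f ≡ 0 at y ∈ ∅; g ≡ 0 at y ∈ ∅; common: ∅.
  x = 5: f ≡ 0 at y ∈ ∅; g ≡ 0 at y ∈ {0, 7}; common: ∅.
  x = 6: f ≡ 0 at y ∈ ∅; g ≡ 0 at y ∈ {1, 5}; common: ∅.
  x = 7: f ≡ 0 at y ∈ {0, 1, 2, 3, 4, 5, 6, 7, 8, 9, 10}; g ≡ 0 at y ∈ ∅; common: ∅.
  x = 8: f ≡ 0 at y ∈ ∅; g ≡ 0 at y ∈ {6, 9}; common: ∅.
  x = 9: f ≡ 0 at y ∈ ∅; g ≡ 0 at y ∈ ∅; common: ∅.
  x = 10: f ≡ 0 at y ∈ ∅; g ≡ 0 at y ∈ {1}; common: ∅.
Collecting: common zeros = ∅, so the count is 0.
Comparison with the Bézout bound: 0 ≤ 2 = deg(f)·deg(g), as expected for curves with no common component (the affine F_11-count falls short of the bound because intersections may lie at infinity, over extension fields, or carry multiplicity).


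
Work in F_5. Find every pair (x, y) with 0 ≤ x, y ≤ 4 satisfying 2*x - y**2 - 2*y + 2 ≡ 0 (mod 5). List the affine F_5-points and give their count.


Affine F_5-points: {(1, 4), (3, 1), (3, 2), (4, 0), (4, 3)}; count = 5.

For each of the 25 pairs (x, y) ∈ F_5², evaluate f(x, y) mod 5. Record the zeros.
  x = 0: [0↦2, 1↦4, 2↦4, 3↦2, 4↦3]  zeros at y ∈ ∅
  x = 1: [0↦4, 1↦1, 2↦1, 3↦4, 4↦0]  zeros at y ∈ {4}
  x = 2: [0↦1, 1↦3, 2↦3, 3↦1, 4↦2]  zeros at y ∈ ∅
  x = 3: [0↦3, 1↦0, 2↦0, 3↦3, 4↦4]  zeros at y ∈ {1, 2}
  x = 4: [0↦0, 1↦2, 2↦2, 3↦0, 4↦1]  zeros at y ∈ {0, 3}
Collecting zeros: affine points = {(1, 4), (3, 1), (3, 2), (4, 0), (4, 3)}.
Total count |C(F_5)_aff| = 5.


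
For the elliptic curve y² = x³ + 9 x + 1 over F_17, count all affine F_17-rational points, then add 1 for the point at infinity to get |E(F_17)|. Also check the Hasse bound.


Affine points = {(0, 1), (0, 16), (3, 2), (3, 15), (4, 4), (4, 13), (5, 1), (5, 16), (6, 4), (6, 13), (7, 4), (7, 13), (12, 1), (12, 16), (14, 7), (14, 10), (15, 3), (15, 14), (16, 5), (16, 12)}; affine count = 20; |E(F_17)| = 21.

Discriminant check: Δ ∝ 4a³ + 27b² = 4·9³ + 27·1² = 4·729 + 27·1 ≡ 2 (mod 17). Nonzero ⇒ E is nonsingular.
For each x ∈ F_17, compute rhs = x³ + 9·x + 1 mod 17, then count y ∈ F_17 with y² ≡ rhs.
  x = 0: rhs = 1, matching y values: 1, 16 (2 points).
  x = 1: rhs = 11, matching y values: none (0 points).
  x = 2: rhs = 10, matching y values: none (0 points).
  x = 3: rhs = 4, matching y values: 2, 15 (2 points).
  x = 4: rhs = 16, matching y values: 4, 13 (2 points).
  x = 5: rhs = 1, matching y values: 1, 16 (2 points).
  x = 6: rhs = 16, matching y values: 4, 13 (2 points).
  x = 7: rhs = 16, matching y values: 4, 13 (2 points).
  x = 8: rhs = 7, matching y values: none (0 points).
  x = 9: rhs = 12, matching y values: none (0 points).
  x = 10: rhs = 3, matching y values: none (0 points).
  x = 11: rhs = 3, matching y values: none (0 points).
  x = 12: rhs = 1, matching y values: 1, 16 (2 points).
  x = 13: rhs = 3, matching y values: none (0 points).
  x = 14: rhs = 15, matching y values: 7, 10 (2 points).
  x = 15: rhs = 9, matching y values: 3, 14 (2 points).
  x = 16: rhs = 8, matching y values: 5, 12 (2 points).
Total affine count: 20.
Full point count |E(F_17)| = 20 + 1 = 21.
Hasse bound: |21 − (17+1)| = |3| = 3 ≤ 2√17 ≈ 8.2462 ✓.


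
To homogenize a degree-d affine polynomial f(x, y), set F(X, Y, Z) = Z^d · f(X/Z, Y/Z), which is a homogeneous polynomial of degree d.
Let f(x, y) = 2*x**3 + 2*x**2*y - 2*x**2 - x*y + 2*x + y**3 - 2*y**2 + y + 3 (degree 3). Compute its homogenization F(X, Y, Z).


F(X, Y, Z) = 2*X**3 + 2*X**2*Y - 2*X**2*Z - X*Y*Z + 2*X*Z**2 + Y**3 - 2*Y**2*Z + Y*Z**2 + 3*Z**3

deg(f) = 3.
Substitute x = X/Z, y = Y/Z into f, then multiply by Z^3.
  monomial 2·x^3·y^0 ↦ 2·X^3·Y^0·Z^0.
  monomial 2·x^2·y^1 ↦ 2·X^2·Y^1·Z^0.
  monomial -2·x^2·y^0 ↦ -2·X^2·Y^0·Z^1.
  monomial -1·x^1·y^1 ↦ -1·X^1·Y^1·Z^1.
  monomial 2·x^1·y^0 ↦ 2·X^1·Y^0·Z^2.
  monomial 1·x^0·y^3 ↦ 1·X^0·Y^3·Z^0.
  monomial -2·x^0·y^2 ↦ -2·X^0·Y^2·Z^1.
  monomial 1·x^0·y^1 ↦ 1·X^0·Y^1·Z^2.
  monomial 3·x^0·y^0 ↦ 3·X^0·Y^0·Z^3.
Collecting: F(X, Y, Z) = 2*X**3 + 2*X**2*Y - 2*X**2*Z - X*Y*Z + 2*X*Z**2 + Y**3 - 2*Y**2*Z + Y*Z**2 + 3*Z**3.


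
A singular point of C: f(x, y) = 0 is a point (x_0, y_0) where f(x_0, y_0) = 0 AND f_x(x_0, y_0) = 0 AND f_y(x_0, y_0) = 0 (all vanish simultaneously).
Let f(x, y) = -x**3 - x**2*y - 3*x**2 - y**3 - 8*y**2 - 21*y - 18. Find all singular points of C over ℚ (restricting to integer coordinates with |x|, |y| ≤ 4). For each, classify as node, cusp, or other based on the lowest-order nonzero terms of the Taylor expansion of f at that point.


Singular points: {(0, -3)}; classification: cusp.

Compute partial derivatives:
  f_x = -3*x**2 - 2*x*y - 6*x.
  f_y = -x**2 - 3*y**2 - 16*y - 21.
Scan x_0 ∈ {−4, ..., 4}. For each x_0, f_y(x_0, y) is a polynomial in y; find its integer roots y ∈ {−4, ..., 4}, then test f_x and f at those candidates.
  x = -4: f_y(-4, y) = -3*y**2 - 16*y - 37; no integer root y with |y| ≤ 4.
  x = -3: f_y(-3, y) = -3*y**2 - 16*y - 30; no integer root y with |y| ≤ 4.
  x = -2: f_y(-2, y) = -3*y**2 - 16*y - 25; no integer root y with |y| ≤ 4.
  x = -1: f_y(-1, y) = -3*y**2 - 16*y - 22; no integer root y with |y| ≤ 4.
  x = 0: f_y(0, y) = -3*y**2 - 16*y - 21; vanishes at y ∈ {-3}. (0, -3): f_x = 0, f = 0 — SINGULAR.
  x = 1: f_y(1, y) = -3*y**2 - 16*y - 22; no integer root y with |y| ≤ 4.
  x = 2: f_y(2, y) = -3*y**2 - 16*y - 25; no integer root y with |y| ≤ 4.
  x = 3: f_y(3, y) = -3*y**2 - 16*y - 30; no integer root y with |y| ≤ 4.
  x = 4: f_y(4, y) = -3*y**2 - 16*y - 37; no integer root y with |y| ≤ 4.
Only singular point on the grid: (0, -3).
Classify: substitute x = 0 + u, y = -3 + v and expand: f = -u**3 - u**2*v - v**3 + v**2.
No constant or linear terms (consistent with a singular point). Quadratic part: v**2. Cubic part: -u**3 - u**2*v - v**3.
The quadratic part v**2 is a perfect square, so there is a single (double) tangent line v = 0, i.e. y = -3. Restricting the cubic part to that line (v = 0) leaves -u**3 ≠ 0, so f is not divisible by v and the branch is v² ≈ u**3 to lowest order — this is a cusp.
Classification: cusp.


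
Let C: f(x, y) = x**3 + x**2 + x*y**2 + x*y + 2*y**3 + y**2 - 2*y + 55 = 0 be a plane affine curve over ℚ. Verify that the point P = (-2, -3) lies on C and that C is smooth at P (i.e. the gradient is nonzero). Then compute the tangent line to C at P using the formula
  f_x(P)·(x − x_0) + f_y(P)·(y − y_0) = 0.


Tangent line at P: 14*x + 56*y + 196 = 0.

Step 1: f(-2, -3) = 0, so P lies on C.
Step 2: partial derivatives
  f_x(x, y) = 3*x**2 + 2*x + y**2 + y, f_y(x, y) = 2*x*y + x + 6*y**2 + 2*y - 2.
  f_x(P) = 14, f_y(P) = 56 (gradient nonzero, so P is smooth).
Step 3: tangent line at P: 14·(x − -2) + 56·(y − -3) = 0.
Expanding: 14*x + 56*y + 196 = 0.


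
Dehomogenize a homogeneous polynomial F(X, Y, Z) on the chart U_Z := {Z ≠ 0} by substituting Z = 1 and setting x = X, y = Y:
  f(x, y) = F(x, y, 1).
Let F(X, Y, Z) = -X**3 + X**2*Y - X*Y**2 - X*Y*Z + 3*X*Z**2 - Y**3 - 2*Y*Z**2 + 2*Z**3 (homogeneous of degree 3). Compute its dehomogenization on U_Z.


f(x, y) = -x**3 + x**2*y - x*y**2 - x*y + 3*x - y**3 - 2*y + 2

On U_Z we set Z = 1. Each monomial c·X^i·Y^j·Z^k in F becomes c·x^i·y^j·1^k = c·x^i·y^j.
Substituting Z = 1: F(X, Y, 1) = -x**3 + x**2*y - x*y**2 - x*y + 3*x - y**3 - 2*y + 2.
Note: deg(f) ≤ deg(F) = 3; strict inequality happens when F is divisible by Z (lost terms).


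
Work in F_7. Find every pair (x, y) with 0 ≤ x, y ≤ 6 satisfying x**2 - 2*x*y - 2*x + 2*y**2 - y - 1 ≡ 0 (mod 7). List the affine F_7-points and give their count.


Affine F_7-points: {(0, 1), (0, 3), (1, 2), (1, 3), (4, 0), (4, 1), (5, 0), (5, 2)}; count = 8.

For each of the 49 pairs (x, y) ∈ F_7², evaluate f(x, y) mod 7. Record the zeros.
  x = 0: [0↦6, 1↦0, 2↦5, 3↦0, 4↦6, 5↦2, 6↦2]  zeros at y ∈ {1, 3}
  x = 1: [0↦5, 1↦4, 2↦0, 3↦0, 4↦4, 5↦5, 6↦3]  zeros at y ∈ {2, 3}
  x = 2: [0↦6, 1↦3, 2↦4, 3↦2, 4↦4, 5↦3, 6↦6]  zeros at y ∈ ∅
  x = 3: [0↦2, 1↦4, 2↦3, 3↦6, 4↦6, 5↦3, 6↦4]  zeros at y ∈ ∅
  x = 4: [0↦0, 1↦0, 2↦4, 3↦5, 4↦3, 5↦5, 6↦4]  zeros at y ∈ {0, 1}
  x = 5: [0↦0, 1↦5, 2↦0, 3↦6, 4↦2, 5↦2, 6↦6]  zeros at y ∈ {0, 2}
  x = 6: [0↦2, 1↦5, 2↦5, 3↦2, 4↦3, 5↦1, 6↦3]  zeros at y ∈ ∅
Collecting zeros: affine points = {(0, 1), (0, 3), (1, 2), (1, 3), (4, 0), (4, 1), (5, 0), (5, 2)}.
Total count |C(F_7)_aff| = 8.


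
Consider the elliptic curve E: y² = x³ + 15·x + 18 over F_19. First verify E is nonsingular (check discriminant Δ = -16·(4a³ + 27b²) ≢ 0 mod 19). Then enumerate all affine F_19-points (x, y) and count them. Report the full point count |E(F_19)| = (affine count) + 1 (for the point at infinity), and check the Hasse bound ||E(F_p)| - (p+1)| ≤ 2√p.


Affine points = {(4, 3), (4, 16), (5, 3), (5, 16), (6, 1), (6, 18), (8, 2), (8, 17), (10, 3), (10, 16), (12, 8), (12, 11), (13, 4), (13, 15)}; affine count = 14; |E(F_19)| = 15.

Discriminant check: Δ ∝ 4a³ + 27b² = 4·15³ + 27·18² = 4·3375 + 27·324 ≡ 18 (mod 19). Nonzero ⇒ E is nonsingular.
For each x ∈ F_19, compute rhs = x³ + 15·x + 18 mod 19, then count y ∈ F_19 with y² ≡ rhs.
  x = 0: rhs = 18, matching y values: none (0 points).
  x = 1: rhs = 15, matching y values: none (0 points).
  x = 2: rhs = 18, matching y values: none (0 points).
  x = 3: rhs = 14, matching y values: none (0 points).
  x = 4: rhs = 9, matching y values: 3, 16 (2 points).
  x = 5: rhs = 9, matching y values: 3, 16 (2 points).
  x = 6: rhs = 1, matching y values: 1, 18 (2 points).
  x = 7: rhs = 10, matching y values: none (0 points).
  x = 8: rhs = 4, matching y values: 2, 17 (2 points).
  x = 9: rhs = 8, matching y values: none (0 points).
  x = 10: rhs = 9, matching y values: 3, 16 (2 points).
  x = 11: rhs = 13, matching y values: none (0 points).
  x = 12: rhs = 7, matching y values: 8, 11 (2 points).
  x = 13: rhs = 16, matching y values: 4, 15 (2 points).
  x = 14: rhs = 8, matching y values: none (0 points).
  x = 15: rhs = 8, matching y values: none (0 points).
  x = 16: rhs = 3, matching y values: none (0 points).
  x = 17: rhs = 18, matching y values: none (0 points).
  x = 18: rhs = 2, matching y values: none (0 points).
Total affine count: 14.
Full point count |E(F_19)| = 14 + 1 = 15.
Hasse bound: |15 − (19+1)| = |-5| = 5 ≤ 2√19 ≈ 8.7178 ✓.


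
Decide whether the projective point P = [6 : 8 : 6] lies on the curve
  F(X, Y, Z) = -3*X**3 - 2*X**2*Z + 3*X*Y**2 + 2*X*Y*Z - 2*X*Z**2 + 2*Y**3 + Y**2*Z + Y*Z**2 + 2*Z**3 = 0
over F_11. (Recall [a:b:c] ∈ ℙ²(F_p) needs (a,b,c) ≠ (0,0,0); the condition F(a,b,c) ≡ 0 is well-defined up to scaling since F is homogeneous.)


F(6,8,6) ≡ 1 (mod 11); P is NOT on the curve.

Evaluate F(6, 8, 6) term-by-term (mod 11).
  -3*X**3 ↦ -3·216·1·1 = -648
  -2*X**2*Z ↦ -2·36·1·6 = -432
  3*X*Y**2 ↦ 3·6·64·1 = 1152
  2*X*Y*Z ↦ 2·6·8·6 = 576
  -2*X*Z**2 ↦ -2·6·1·36 = -432
  2*Y**3 ↦ 2·1·512·1 = 1024
  Y**2*Z ↦ 1·1·64·6 = 384
  Y*Z**2 ↦ 1·1·8·36 = 288
  2*Z**3 ↦ 2·1·1·216 = 432
Sum: F(6, 8, 6) = (-648) + (-432) + (1152) + (576) + (-432) + (1024) + (384) + (288) + (432) = 2344.
Reducing mod 11: 2344 ≡ 1 (mod 11).
Since F(a, b, c) ≡ 1 ≠ 0 (mod 11), P does NOT lie on the curve.


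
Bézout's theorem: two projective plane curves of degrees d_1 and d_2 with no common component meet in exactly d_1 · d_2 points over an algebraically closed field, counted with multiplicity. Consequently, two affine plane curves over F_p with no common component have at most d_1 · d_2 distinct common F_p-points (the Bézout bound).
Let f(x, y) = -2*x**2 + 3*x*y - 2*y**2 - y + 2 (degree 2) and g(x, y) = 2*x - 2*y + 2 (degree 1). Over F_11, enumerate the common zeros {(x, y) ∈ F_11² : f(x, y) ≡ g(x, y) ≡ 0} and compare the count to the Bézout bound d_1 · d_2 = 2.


Common zeros: {(10, 0)}; count = 1; Bézout bound = 2.

deg(f) = 2, deg(g) = 1, so Bézout bound = 2.
Scan x ∈ F_11. For each x, list the y ∈ F_11 with f(x, y) ≡ 0 and those with g(x, y) ≡ 0 (mod 11); the common zeros in that column are the intersection.
  x = 0: f ≡ 0 at y ∈ ∅; g ≡ 0 at y ∈ {1}; common: ∅.
  x = 1: f ≡ 0 at y ∈ {0, 1}; g ≡ 0 at y ∈ {2}; common: ∅.
  x = 2: f ≡ 0 at y ∈ ∅; g ≡ 0 at y ∈ {3}; common: ∅.
  x = 3: f ≡ 0 at y ∈ ∅; g ≡ 0 at y ∈ {4}; common: ∅.
  x = 4: f ≡ 0 at y ∈ ∅; g ≡ 0 at y ∈ {5}; common: ∅.
  x = 5: f ≡ 0 at y ∈ ∅; g ≡ 0 at y ∈ {6}; common: ∅.
  x = 6: f ≡ 0 at y ∈ {1, 2}; g ≡ 0 at y ∈ {7}; common: ∅.
  x = 7: f ≡ 0 at y ∈ ∅; g ≡ 0 at y ∈ {8}; common: ∅.
  x = 8: f ≡ 0 at y ∈ {2, 4}; g ≡ 0 at y ∈ {9}; common: ∅.
  x = 9: f ≡ 0 at y ∈ {4, 9}; g ≡ 0 at y ∈ {10}; common: ∅.
  x = 10: f ≡ 0 at y ∈ {0, 9}; g ≡ 0 at y ∈ {0}; common: {0}.
Collecting: common zeros = {(10, 0)}, so the count is 1.
Comparison with the Bézout bound: 1 ≤ 2 = deg(f)·deg(g), as expected for curves with no common component (the affine F_11-count falls short of the bound because intersections may lie at infinity, over extension fields, or carry multiplicity).


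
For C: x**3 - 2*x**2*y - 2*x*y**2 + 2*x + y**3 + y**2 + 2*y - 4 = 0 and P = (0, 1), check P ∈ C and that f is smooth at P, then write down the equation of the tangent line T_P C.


Tangent line at P: 7*y - 7 = 0.

Step 1: f(0, 1) = 0, so P lies on C.
Step 2: partial derivatives
  f_x(x, y) = 3*x**2 - 4*x*y - 2*y**2 + 2, f_y(x, y) = -2*x**2 - 4*x*y + 3*y**2 + 2*y + 2.
  f_x(P) = 0, f_y(P) = 7 (gradient nonzero, so P is smooth).
Step 3: tangent line at P: 0·(x − 0) + 7·(y − 1) = 0.
Expanding: 7*y - 7 = 0.


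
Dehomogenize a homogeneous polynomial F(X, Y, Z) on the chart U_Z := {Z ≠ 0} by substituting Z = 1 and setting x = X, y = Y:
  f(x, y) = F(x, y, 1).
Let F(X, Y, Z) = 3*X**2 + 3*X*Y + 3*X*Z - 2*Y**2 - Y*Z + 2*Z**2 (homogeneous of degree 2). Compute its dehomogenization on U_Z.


f(x, y) = 3*x**2 + 3*x*y + 3*x - 2*y**2 - y + 2

On U_Z we set Z = 1. Each monomial c·X^i·Y^j·Z^k in F becomes c·x^i·y^j·1^k = c·x^i·y^j.
Substituting Z = 1: F(X, Y, 1) = 3*x**2 + 3*x*y + 3*x - 2*y**2 - y + 2.
Note: deg(f) ≤ deg(F) = 2; strict inequality happens when F is divisible by Z (lost terms).


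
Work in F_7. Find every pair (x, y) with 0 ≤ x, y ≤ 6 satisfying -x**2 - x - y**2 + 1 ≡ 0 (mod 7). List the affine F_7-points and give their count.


Affine F_7-points: {(0, 1), (0, 6), (2, 3), (2, 4), (4, 3), (4, 4), (6, 1), (6, 6)}; count = 8.

For each of the 49 pairs (x, y) ∈ F_7², evaluate f(x, y) mod 7. Record the zeros.
  x = 0: [0↦1, 1↦0, 2↦4, 3↦6, 4↦6, 5↦4, 6↦0]  zeros at y ∈ {1, 6}
  x = 1: [0↦6, 1↦5, 2↦2, 3↦4, 4↦4, 5↦2, 6↦5]  zeros at y ∈ ∅
  x = 2: [0↦2, 1↦1, 2↦5, 3↦0, 4↦0, 5↦5, 6↦1]  zeros at y ∈ {3, 4}
  x = 3: [0↦3, 1↦2, 2↦6, 3↦1, 4↦1, 5↦6, 6↦2]  zeros at y ∈ ∅
  x = 4: [0↦2, 1↦1, 2↦5, 3↦0, 4↦0, 5↦5, 6↦1]  zeros at y ∈ {3, 4}
  x = 5: [0↦6, 1↦5, 2↦2, 3↦4, 4↦4, 5↦2, 6↦5]  zeros at y ∈ ∅
  x = 6: [0↦1, 1↦0, 2↦4, 3↦6, 4↦6, 5↦4, 6↦0]  zeros at y ∈ {1, 6}
Collecting zeros: affine points = {(0, 1), (0, 6), (2, 3), (2, 4), (4, 3), (4, 4), (6, 1), (6, 6)}.
Total count |C(F_7)_aff| = 8.


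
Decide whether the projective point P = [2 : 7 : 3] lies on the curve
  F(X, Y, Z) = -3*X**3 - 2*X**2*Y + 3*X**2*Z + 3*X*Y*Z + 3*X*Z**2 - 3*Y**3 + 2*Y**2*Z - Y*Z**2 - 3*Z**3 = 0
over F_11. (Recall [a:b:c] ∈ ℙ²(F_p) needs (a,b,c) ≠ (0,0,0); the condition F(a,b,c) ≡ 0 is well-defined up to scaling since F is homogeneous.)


F(2,7,3) ≡ 5 (mod 11); P is NOT on the curve.

Evaluate F(2, 7, 3) term-by-term (mod 11).
  -3*X**3 ↦ -3·8·1·1 = -24
  -2*X**2*Y ↦ -2·4·7·1 = -56
  3*X**2*Z ↦ 3·4·1·3 = 36
  3*X*Y*Z ↦ 3·2·7·3 = 126
  3*X*Z**2 ↦ 3·2·1·9 = 54
  -3*Y**3 ↦ -3·1·343·1 = -1029
  2*Y**2*Z ↦ 2·1·49·3 = 294
  -Y*Z**2 ↦ -1·1·7·9 = -63
  -3*Z**3 ↦ -3·1·1·27 = -81
Sum: F(2, 7, 3) = (-24) + (-56) + (36) + (126) + (54) + (-1029) + (294) + (-63) + (-81) = -743.
Reducing mod 11: -743 ≡ 5 (mod 11).
Since F(a, b, c) ≡ 5 ≠ 0 (mod 11), P does NOT lie on the curve.


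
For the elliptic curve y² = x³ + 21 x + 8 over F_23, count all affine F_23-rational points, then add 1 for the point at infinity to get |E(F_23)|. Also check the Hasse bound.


Affine points = {(0, 10), (0, 13), (2, 9), (2, 14), (3, 11), (3, 12), (4, 8), (4, 15), (5, 10), (5, 13), (9, 11), (9, 12), (11, 11), (11, 12), (15, 8), (15, 15), (16, 1), (16, 22), (18, 10), (18, 13), (21, 2), (21, 21), (22, 3), (22, 20)}; affine count = 24; |E(F_23)| = 25.

Discriminant check: Δ ∝ 4a³ + 27b² = 4·21³ + 27·8² = 4·9261 + 27·64 ≡ 17 (mod 23). Nonzero ⇒ E is nonsingular.
For each x ∈ F_23, compute rhs = x³ + 21·x + 8 mod 23, then count y ∈ F_23 with y² ≡ rhs.
  x = 0: rhs = 8, matching y values: 10, 13 (2 points).
  x = 1: rhs = 7, matching y values: none (0 points).
  x = 2: rhs = 12, matching y values: 9, 14 (2 points).
  x = 3: rhs = 6, matching y values: 11, 12 (2 points).
  x = 4: rhs = 18, matching y values: 8, 15 (2 points).
  x = 5: rhs = 8, matching y values: 10, 13 (2 points).
  x = 6: rhs = 5, matching y values: none (0 points).
  x = 7: rhs = 15, matching y values: none (0 points).
  x = 8: rhs = 21, matching y values: none (0 points).
  x = 9: rhs = 6, matching y values: 11, 12 (2 points).
  x = 10: rhs = 22, matching y values: none (0 points).
  x = 11: rhs = 6, matching y values: 11, 12 (2 points).
  x = 12: rhs = 10, matching y values: none (0 points).
  x = 13: rhs = 17, matching y values: none (0 points).
  x = 14: rhs = 10, matching y values: none (0 points).
  x = 15: rhs = 18, matching y values: 8, 15 (2 points).
  x = 16: rhs = 1, matching y values: 1, 22 (2 points).
  x = 17: rhs = 11, matching y values: none (0 points).
  x = 18: rhs = 8, matching y values: 10, 13 (2 points).
  x = 19: rhs = 21, matching y values: none (0 points).
  x = 20: rhs = 10, matching y values: none (0 points).
  x = 21: rhs = 4, matching y values: 2, 21 (2 points).
  x = 22: rhs = 9, matching y values: 3, 20 (2 points).
Total affine count: 24.
Full point count |E(F_23)| = 24 + 1 = 25.
Hasse bound: |25 − (23+1)| = |1| = 1 ≤ 2√23 ≈ 9.5917 ✓.


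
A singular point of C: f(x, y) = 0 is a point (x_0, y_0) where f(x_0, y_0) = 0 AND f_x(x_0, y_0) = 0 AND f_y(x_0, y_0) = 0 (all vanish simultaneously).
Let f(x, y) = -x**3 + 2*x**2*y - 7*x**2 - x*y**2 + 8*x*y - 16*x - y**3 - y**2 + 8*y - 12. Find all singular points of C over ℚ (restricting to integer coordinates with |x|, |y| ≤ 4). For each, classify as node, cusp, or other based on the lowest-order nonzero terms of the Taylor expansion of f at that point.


Singular points: {(-2, 0)}; classification: node.

Compute partial derivatives:
  f_x = -3*x**2 + 4*x*y - 14*x - y**2 + 8*y - 16.
  f_y = 2*x**2 - 2*x*y + 8*x - 3*y**2 - 2*y + 8.
Scan x_0 ∈ {−4, ..., 4}. For each x_0, f_y(x_0, y) is a polynomial in y; find its integer roots y ∈ {−4, ..., 4}, then test f_x and f at those candidates.
  x = -4: f_y(-4, y) = -3*y**2 + 6*y + 8; no integer root y with |y| ≤ 4.
  x = -3: f_y(-3, y) = -3*y**2 + 4*y + 2; no integer root y with |y| ≤ 4.
  x = -2: f_y(-2, y) = -3*y**2 + 2*y; vanishes at y ∈ {0}. (-2, 0): f_x = 0, f = 0 — SINGULAR.
  x = -1: f_y(-1, y) = 2 - 3*y**2; no integer root y with |y| ≤ 4.
  x = 0: f_y(0, y) = -3*y**2 - 2*y + 8; vanishes at y ∈ {-2}. (0, -2): f_x = -36 ≠ 0.
  x = 1: f_y(1, y) = -3*y**2 - 4*y + 18; no integer root y with |y| ≤ 4.
  x = 2: f_y(2, y) = -3*y**2 - 6*y + 32; no integer root y with |y| ≤ 4.
  x = 3: f_y(3, y) = -3*y**2 - 8*y + 50; no integer root y with |y| ≤ 4.
  x = 4: f_y(4, y) = -3*y**2 - 10*y + 72; no integer root y with |y| ≤ 4.
Only singular point on the grid: (-2, 0).
Classify: substitute x = -2 + u, y = 0 + v and expand: f = -u**3 + 2*u**2*v - u**2 - u*v**2 - v**3 + v**2.
No constant or linear terms (consistent with a singular point). Quadratic part: -u**2 + v**2. Cubic part: -u**3 + 2*u**2*v - u*v**2 - v**3.
The quadratic part v**2 - u**2 = (v − u)(v + u) splits into two distinct linear factors, so there are two distinct tangent lines y − 0 = ±(x − -2) — this is a node (ordinary double point).
Classification: node.


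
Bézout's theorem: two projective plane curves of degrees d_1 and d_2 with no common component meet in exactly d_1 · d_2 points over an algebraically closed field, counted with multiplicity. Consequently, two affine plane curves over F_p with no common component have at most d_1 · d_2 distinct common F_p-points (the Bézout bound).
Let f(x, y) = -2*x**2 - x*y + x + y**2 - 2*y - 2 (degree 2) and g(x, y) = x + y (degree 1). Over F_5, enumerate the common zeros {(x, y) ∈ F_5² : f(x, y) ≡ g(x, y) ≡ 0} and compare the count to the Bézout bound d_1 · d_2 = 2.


Common zeros: {(4, 1)}; count = 1; Bézout bound = 2.

deg(f) = 2, deg(g) = 1, so Bézout bound = 2.
Scan x ∈ F_5. For each x, list the y ∈ F_5 with f(x, y) ≡ 0 and those with g(x, y) ≡ 0 (mod 5); the common zeros in that column are the intersection.
  x = 0: f ≡ 0 at y ∈ ∅; g ≡ 0 at y ∈ {0}; common: ∅.
  x = 1: f ≡ 0 at y ∈ {1, 2}; g ≡ 0 at y ∈ {4}; common: ∅.
  x = 2: f ≡ 0 at y ∈ ∅; g ≡ 0 at y ∈ {3}; common: ∅.
  x = 3: f ≡ 0 at y ∈ ∅; g ≡ 0 at y ∈ {2}; common: ∅.
  x = 4: f ≡ 0 at y ∈ {0, 1}; g ≡ 0 at y ∈ {1}; common: {1}.
Collecting: common zeros = {(4, 1)}, so the count is 1.
Comparison with the Bézout bound: 1 ≤ 2 = deg(f)·deg(g), as expected for curves with no common component (the affine F_5-count falls short of the bound because intersections may lie at infinity, over extension fields, or carry multiplicity).


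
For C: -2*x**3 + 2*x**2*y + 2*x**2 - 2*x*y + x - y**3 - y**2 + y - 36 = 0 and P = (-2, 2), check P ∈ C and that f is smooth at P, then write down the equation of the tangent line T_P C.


Tangent line at P: -51*x - 3*y - 96 = 0.

Step 1: f(-2, 2) = 0, so P lies on C.
Step 2: partial derivatives
  f_x(x, y) = -6*x**2 + 4*x*y + 4*x - 2*y + 1, f_y(x, y) = 2*x**2 - 2*x - 3*y**2 - 2*y + 1.
  f_x(P) = -51, f_y(P) = -3 (gradient nonzero, so P is smooth).
Step 3: tangent line at P: -51·(x − -2) + -3·(y − 2) = 0.
Expanding: -51*x - 3*y - 96 = 0.


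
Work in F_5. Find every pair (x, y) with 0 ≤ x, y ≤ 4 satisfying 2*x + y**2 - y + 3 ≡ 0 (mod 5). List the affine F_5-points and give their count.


Affine F_5-points: {(0, 2), (0, 4), (1, 0), (1, 1), (3, 3)}; count = 5.

For each of the 25 pairs (x, y) ∈ F_5², evaluate f(x, y) mod 5. Record the zeros.
  x = 0: [0↦3, 1↦3, 2↦0, 3↦4, 4↦0]  zeros at y ∈ {2, 4}
  x = 1: [0↦0, 1↦0, 2↦2, 3↦1, 4↦2]  zeros at y ∈ {0, 1}
  x = 2: [0↦2, 1↦2, 2↦4, 3↦3, 4↦4]  zeros at y ∈ ∅
  x = 3: [0↦4, 1↦4, 2↦1, 3↦0, 4↦1]  zeros at y ∈ {3}
  x = 4: [0↦1, 1↦1, 2↦3, 3↦2, 4↦3]  zeros at y ∈ ∅
Collecting zeros: affine points = {(0, 2), (0, 4), (1, 0), (1, 1), (3, 3)}.
Total count |C(F_5)_aff| = 5.


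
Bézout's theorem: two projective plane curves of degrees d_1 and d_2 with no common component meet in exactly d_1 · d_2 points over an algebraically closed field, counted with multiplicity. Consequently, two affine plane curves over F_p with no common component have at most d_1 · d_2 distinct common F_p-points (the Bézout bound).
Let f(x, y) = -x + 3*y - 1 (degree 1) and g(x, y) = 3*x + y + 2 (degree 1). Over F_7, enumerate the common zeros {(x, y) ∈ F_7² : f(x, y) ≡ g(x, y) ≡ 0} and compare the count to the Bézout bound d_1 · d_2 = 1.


Common zeros: {(0, 5)}; count = 1; Bézout bound = 1.

deg(f) = 1, deg(g) = 1, so Bézout bound = 1.
Scan x ∈ F_7. For each x, list the y ∈ F_7 with f(x, y) ≡ 0 and those with g(x, y) ≡ 0 (mod 7); the common zeros in that column are the intersection.
  x = 0: f ≡ 0 at y ∈ {5}; g ≡ 0 at y ∈ {5}; common: {5}.
  x = 1: f ≡ 0 at y ∈ {3}; g ≡ 0 at y ∈ {2}; common: ∅.
  x = 2: f ≡ 0 at y ∈ {1}; g ≡ 0 at y ∈ {6}; common: ∅.
  x = 3: f ≡ 0 at y ∈ {6}; g ≡ 0 at y ∈ {3}; common: ∅.
  x = 4: f ≡ 0 at y ∈ {4}; g ≡ 0 at y ∈ {0}; common: ∅.
  x = 5: f ≡ 0 at y ∈ {2}; g ≡ 0 at y ∈ {4}; common: ∅.
  x = 6: f ≡ 0 at y ∈ {0}; g ≡ 0 at y ∈ {1}; common: ∅.
Collecting: common zeros = {(0, 5)}, so the count is 1.
Comparison with the Bézout bound: 1 ≤ 1 = deg(f)·deg(g), as expected for curves with no common component (the bound is attained).


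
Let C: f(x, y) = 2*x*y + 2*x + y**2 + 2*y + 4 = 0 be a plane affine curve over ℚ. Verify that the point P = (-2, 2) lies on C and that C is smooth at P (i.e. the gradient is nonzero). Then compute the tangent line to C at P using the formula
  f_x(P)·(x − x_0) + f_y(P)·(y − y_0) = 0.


Tangent line at P: 6*x + 2*y + 8 = 0.

Step 1: f(-2, 2) = 0, so P lies on C.
Step 2: partial derivatives
  f_x(x, y) = 2*y + 2, f_y(x, y) = 2*x + 2*y + 2.
  f_x(P) = 6, f_y(P) = 2 (gradient nonzero, so P is smooth).
Step 3: tangent line at P: 6·(x − -2) + 2·(y − 2) = 0.
Expanding: 6*x + 2*y + 8 = 0.


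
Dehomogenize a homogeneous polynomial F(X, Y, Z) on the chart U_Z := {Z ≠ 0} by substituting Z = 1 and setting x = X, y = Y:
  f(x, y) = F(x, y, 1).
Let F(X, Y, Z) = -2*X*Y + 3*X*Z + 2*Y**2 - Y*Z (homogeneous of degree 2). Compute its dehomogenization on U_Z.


f(x, y) = -2*x*y + 3*x + 2*y**2 - y

On U_Z we set Z = 1. Each monomial c·X^i·Y^j·Z^k in F becomes c·x^i·y^j·1^k = c·x^i·y^j.
Substituting Z = 1: F(X, Y, 1) = -2*x*y + 3*x + 2*y**2 - y.
Note: deg(f) ≤ deg(F) = 2; strict inequality happens when F is divisible by Z (lost terms).


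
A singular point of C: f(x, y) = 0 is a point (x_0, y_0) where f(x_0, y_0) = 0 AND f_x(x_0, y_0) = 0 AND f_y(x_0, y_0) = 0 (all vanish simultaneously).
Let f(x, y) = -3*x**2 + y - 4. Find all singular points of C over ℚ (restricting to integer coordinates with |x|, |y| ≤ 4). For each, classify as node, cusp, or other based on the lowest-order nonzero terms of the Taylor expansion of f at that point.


No singular points in the scanned grid; C is smooth there.

Compute partial derivatives:
  f_x = -6*x.
  f_y = 1.
f_y = 1 is a nonzero constant, so f_y never vanishes: no point (x, y) can satisfy f = f_x = f_y = 0. In particular no (x, y) ∈ {−4, ..., 4}² is singular; the curve is smooth.


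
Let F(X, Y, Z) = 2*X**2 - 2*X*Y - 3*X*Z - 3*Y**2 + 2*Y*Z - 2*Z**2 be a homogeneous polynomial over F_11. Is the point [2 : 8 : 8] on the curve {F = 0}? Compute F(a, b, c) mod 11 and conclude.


F(2,8,8) ≡ 0 (mod 11); P is on the curve.

Evaluate F(2, 8, 8) term-by-term (mod 11).
  2*X**2 ↦ 2·4·1·1 = 8
  -2*X*Y ↦ -2·2·8·1 = -32
  -3*X*Z ↦ -3·2·1·8 = -48
  -3*Y**2 ↦ -3·1·64·1 = -192
  2*Y*Z ↦ 2·1·8·8 = 128
  -2*Z**2 ↦ -2·1·1·64 = -128
Sum: F(2, 8, 8) = (8) + (-32) + (-48) + (-192) + (128) + (-128) = -264.
Reducing mod 11: -264 ≡ 0 (mod 11).
Since F(a, b, c) ≡ 0 (mod 11), P lies on the curve.


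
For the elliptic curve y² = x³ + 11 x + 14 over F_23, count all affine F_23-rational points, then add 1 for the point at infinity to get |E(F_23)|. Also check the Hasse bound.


Affine points = {(1, 7), (1, 16), (8, 4), (8, 19), (13, 10), (13, 13), (15, 9), (15, 14), (16, 10), (16, 13), (17, 10), (17, 13), (18, 8), (18, 15), (20, 0), (22, 5), (22, 18)}; affine count = 17; |E(F_23)| = 18.

Discriminant check: Δ ∝ 4a³ + 27b² = 4·11³ + 27·14² = 4·1331 + 27·196 ≡ 13 (mod 23). Nonzero ⇒ E is nonsingular.
For each x ∈ F_23, compute rhs = x³ + 11·x + 14 mod 23, then count y ∈ F_23 with y² ≡ rhs.
  x = 0: rhs = 14, matching y values: none (0 points).
  x = 1: rhs = 3, matching y values: 7, 16 (2 points).
  x = 2: rhs = 21, matching y values: none (0 points).
  x = 3: rhs = 5, matching y values: none (0 points).
  x = 4: rhs = 7, matching y values: none (0 points).
  x = 5: rhs = 10, matching y values: none (0 points).
  x = 6: rhs = 20, matching y values: none (0 points).
  x = 7: rhs = 20, matching y values: none (0 points).
  x = 8: rhs = 16, matching y values: 4, 19 (2 points).
  x = 9: rhs = 14, matching y values: none (0 points).
  x = 10: rhs = 20, matching y values: none (0 points).
  x = 11: rhs = 17, matching y values: none (0 points).
  x = 12: rhs = 11, matching y values: none (0 points).
  x = 13: rhs = 8, matching y values: 10, 13 (2 points).
  x = 14: rhs = 14, matching y values: none (0 points).
  x = 15: rhs = 12, matching y values: 9, 14 (2 points).
  x = 16: rhs = 8, matching y values: 10, 13 (2 points).
  x = 17: rhs = 8, matching y values: 10, 13 (2 points).
  x = 18: rhs = 18, matching y values: 8, 15 (2 points).
  x = 19: rhs = 21, matching y values: none (0 points).
  x = 20: rhs = 0, matching y values: 0 (1 points).
  x = 21: rhs = 7, matching y values: none (0 points).
  x = 22: rhs = 2, matching y values: 5, 18 (2 points).
Total affine count: 17.
Full point count |E(F_23)| = 17 + 1 = 18.
Hasse bound: |18 − (23+1)| = |-6| = 6 ≤ 2√23 ≈ 9.5917 ✓.


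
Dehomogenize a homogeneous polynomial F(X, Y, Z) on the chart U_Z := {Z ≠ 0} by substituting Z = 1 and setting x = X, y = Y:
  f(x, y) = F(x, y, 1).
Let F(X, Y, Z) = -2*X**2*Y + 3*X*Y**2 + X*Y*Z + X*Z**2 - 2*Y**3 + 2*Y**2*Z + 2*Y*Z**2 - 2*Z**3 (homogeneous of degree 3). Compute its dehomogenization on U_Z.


f(x, y) = -2*x**2*y + 3*x*y**2 + x*y + x - 2*y**3 + 2*y**2 + 2*y - 2

On U_Z we set Z = 1. Each monomial c·X^i·Y^j·Z^k in F becomes c·x^i·y^j·1^k = c·x^i·y^j.
Substituting Z = 1: F(X, Y, 1) = -2*x**2*y + 3*x*y**2 + x*y + x - 2*y**3 + 2*y**2 + 2*y - 2.
Note: deg(f) ≤ deg(F) = 3; strict inequality happens when F is divisible by Z (lost terms).


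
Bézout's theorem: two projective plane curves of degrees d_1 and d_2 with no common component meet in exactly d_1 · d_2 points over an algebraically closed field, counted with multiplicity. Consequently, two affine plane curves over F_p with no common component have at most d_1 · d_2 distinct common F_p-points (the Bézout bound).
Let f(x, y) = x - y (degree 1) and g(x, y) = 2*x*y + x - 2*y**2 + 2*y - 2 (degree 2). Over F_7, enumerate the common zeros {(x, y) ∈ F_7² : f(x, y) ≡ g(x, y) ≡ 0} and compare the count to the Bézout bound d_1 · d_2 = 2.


Common zeros: {(3, 3)}; count = 1; Bézout bound = 2.

deg(f) = 1, deg(g) = 2, so Bézout bound = 2.
Scan x ∈ F_7. For each x, list the y ∈ F_7 with f(x, y) ≡ 0 and those with g(x, y) ≡ 0 (mod 7); the common zeros in that column are the intersection.
  x = 0: f ≡ 0 at y ∈ {0}; g ≡ 0 at y ∈ {3, 5}; common: ∅.
  x = 1: f ≡ 0 at y ∈ {1}; g ≡ 0 at y ∈ {3, 6}; common: ∅.
  x = 2: f ≡ 0 at y ∈ {2}; g ≡ 0 at y ∈ {0, 3}; common: ∅.
  x = 3: f ≡ 0 at y ∈ {3}; g ≡ 0 at y ∈ {1, 3}; common: {3}.
  x = 4: f ≡ 0 at y ∈ {4}; g ≡ 0 at y ∈ {2, 3}; common: ∅.
  x = 5: f ≡ 0 at y ∈ {5}; g ≡ 0 at y ∈ {3}; common: ∅.
  x = 6: f ≡ 0 at y ∈ {6}; g ≡ 0 at y ∈ {3, 4}; common: ∅.
Collecting: common zeros = {(3, 3)}, so the count is 1.
Comparison with the Bézout bound: 1 ≤ 2 = deg(f)·deg(g), as expected for curves with no common component (the affine F_7-count falls short of the bound because intersections may lie at infinity, over extension fields, or carry multiplicity).


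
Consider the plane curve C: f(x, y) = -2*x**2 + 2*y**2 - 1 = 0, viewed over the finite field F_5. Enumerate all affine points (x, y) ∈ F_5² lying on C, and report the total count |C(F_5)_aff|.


Affine F_5-points: {(1, 2), (1, 3), (4, 2), (4, 3)}; count = 4.

For each of the 25 pairs (x, y) ∈ F_5², evaluate f(x, y) mod 5. Record the zeros.
  x = 0: [0↦4, 1↦1, 2↦2, 3↦2, 4↦1]  zeros at y ∈ ∅
  x = 1: [0↦2, 1↦4, 2↦0, 3↦0, 4↦4]  zeros at y ∈ {2, 3}
  x = 2: [0↦1, 1↦3, 2↦4, 3↦4, 4↦3]  zeros at y ∈ ∅
  x = 3: [0↦1, 1↦3, 2↦4, 3↦4, 4↦3]  zeros at y ∈ ∅
  x = 4: [0↦2, 1↦4, 2↦0, 3↦0, 4↦4]  zeros at y ∈ {2, 3}
Collecting zeros: affine points = {(1, 2), (1, 3), (4, 2), (4, 3)}.
Total count |C(F_5)_aff| = 4.


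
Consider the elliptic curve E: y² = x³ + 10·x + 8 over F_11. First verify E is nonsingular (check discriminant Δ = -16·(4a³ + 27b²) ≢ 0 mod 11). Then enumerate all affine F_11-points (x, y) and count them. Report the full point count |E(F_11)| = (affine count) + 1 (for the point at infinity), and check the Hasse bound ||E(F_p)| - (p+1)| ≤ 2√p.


Affine points = {(2, 5), (2, 6), (6, 3), (6, 8), (7, 5), (7, 6)}; affine count = 6; |E(F_11)| = 7.

Discriminant check: Δ ∝ 4a³ + 27b² = 4·10³ + 27·8² = 4·1000 + 27·64 ≡ 8 (mod 11). Nonzero ⇒ E is nonsingular.
For each x ∈ F_11, compute rhs = x³ + 10·x + 8 mod 11, then count y ∈ F_11 with y² ≡ rhs.
  x = 0: rhs = 8, matching y values: none (0 points).
  x = 1: rhs = 8, matching y values: none (0 points).
  x = 2: rhs = 3, matching y values: 5, 6 (2 points).
  x = 3: rhs = 10, matching y values: none (0 points).
  x = 4: rhs = 2, matching y values: none (0 points).
  x = 5: rhs = 7, matching y values: none (0 points).
  x = 6: rhs = 9, matching y values: 3, 8 (2 points).
  x = 7: rhs = 3, matching y values: 5, 6 (2 points).
  x = 8: rhs = 6, matching y values: none (0 points).
  x = 9: rhs = 2, matching y values: none (0 points).
  x = 10: rhs = 8, matching y values: none (0 points).
Total affine count: 6.
Full point count |E(F_11)| = 6 + 1 = 7.
Hasse bound: |7 − (11+1)| = |-5| = 5 ≤ 2√11 ≈ 6.6332 ✓.


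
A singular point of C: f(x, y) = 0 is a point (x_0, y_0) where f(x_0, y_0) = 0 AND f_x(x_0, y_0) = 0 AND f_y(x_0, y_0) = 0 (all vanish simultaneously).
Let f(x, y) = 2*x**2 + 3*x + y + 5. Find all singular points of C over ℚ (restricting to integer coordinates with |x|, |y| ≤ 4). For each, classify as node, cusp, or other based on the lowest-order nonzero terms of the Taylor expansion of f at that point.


No singular points in the scanned grid; C is smooth there.

Compute partial derivatives:
  f_x = 4*x + 3.
  f_y = 1.
f_y = 1 is a nonzero constant, so f_y never vanishes: no point (x, y) can satisfy f = f_x = f_y = 0. In particular no (x, y) ∈ {−4, ..., 4}² is singular; the curve is smooth.


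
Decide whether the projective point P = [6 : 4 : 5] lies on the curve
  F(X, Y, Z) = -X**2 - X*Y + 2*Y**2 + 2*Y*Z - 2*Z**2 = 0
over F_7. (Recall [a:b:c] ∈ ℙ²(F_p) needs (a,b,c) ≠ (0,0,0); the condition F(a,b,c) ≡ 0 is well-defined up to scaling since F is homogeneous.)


F(6,4,5) ≡ 4 (mod 7); P is NOT on the curve.

Evaluate F(6, 4, 5) term-by-term (mod 7).
  -X**2 ↦ -1·36·1·1 = -36
  -X*Y ↦ -1·6·4·1 = -24
  2*Y**2 ↦ 2·1·16·1 = 32
  2*Y*Z ↦ 2·1·4·5 = 40
  -2*Z**2 ↦ -2·1·1·25 = -50
Sum: F(6, 4, 5) = (-36) + (-24) + (32) + (40) + (-50) = -38.
Reducing mod 7: -38 ≡ 4 (mod 7).
Since F(a, b, c) ≡ 4 ≠ 0 (mod 7), P does NOT lie on the curve.
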